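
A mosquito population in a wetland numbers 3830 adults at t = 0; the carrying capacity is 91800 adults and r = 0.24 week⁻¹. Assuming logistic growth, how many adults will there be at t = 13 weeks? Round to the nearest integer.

A = (K − N₀)/N₀ = (91800 − 3830)/3830 = 22.969.
N(t) = K/(1 + A·e^(−rt)) = 91800/(1 + 22.969×e^(−0.24×13)).
e^(−3.12) = 0.044157; denominator = 1 + 22.969×0.044157 = 2.0142.
N = 91800/2.0142 = 45575.7.

45576 adults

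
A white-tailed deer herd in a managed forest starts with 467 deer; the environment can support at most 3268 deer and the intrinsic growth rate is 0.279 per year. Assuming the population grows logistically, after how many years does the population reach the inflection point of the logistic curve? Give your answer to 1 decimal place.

Logistic growth is fastest at N = K/2 = 1634.
A = (K − N₀)/N₀ = 5.9979. Set K/(1 + A·e^(−rt)) = K/2 → A·e^(−rt) = 1.
e^(−0.279t) = 1/5.9979 = 0.166726, so t = ln(5.9979)/0.279 = 1.7914/0.279 = 6.4208.

6.4 years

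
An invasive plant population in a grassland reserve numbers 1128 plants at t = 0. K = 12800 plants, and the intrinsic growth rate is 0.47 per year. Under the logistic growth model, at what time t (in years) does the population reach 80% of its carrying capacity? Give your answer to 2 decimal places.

7.92 years

A = (K − N₀)/N₀ = (12800 − 1128)/1128 = 10.348.
Solve 12800/(1 + 10.348·e^(−0.47t)) = 10240: 1 + 10.348·e^(−0.47t) = 1.25, so e^(−0.47t) = 0.0241604.
−0.47·t = ln(0.0241604) = -3.723, so t = 3.723/0.47 = 7.9214.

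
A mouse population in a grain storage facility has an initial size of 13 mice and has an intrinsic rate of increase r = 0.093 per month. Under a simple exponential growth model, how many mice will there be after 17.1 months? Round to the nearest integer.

64 mice

N(t) = N₀·e^(rt) = 13 × e^(0.093×17.1) = 13 × e^1.59.
e^1.59 ≈ 4.9052, so N ≈ 13 × 4.9052 = 63.7679.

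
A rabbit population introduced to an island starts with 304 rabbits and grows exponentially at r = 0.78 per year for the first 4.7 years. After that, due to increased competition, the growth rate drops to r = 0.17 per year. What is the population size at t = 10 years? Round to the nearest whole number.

Phase 1: N(4.7) = 304·e^(0.78×4.7) = 304·e^3.666 = 11884.9.
Phase 2 runs for 10 − 4.7 = 5.3 years at r = 0.17.
N(10) = 11884.9·e^(0.17×5.3) = 11884.9·e^0.901 = 29261.5.

29261 rabbits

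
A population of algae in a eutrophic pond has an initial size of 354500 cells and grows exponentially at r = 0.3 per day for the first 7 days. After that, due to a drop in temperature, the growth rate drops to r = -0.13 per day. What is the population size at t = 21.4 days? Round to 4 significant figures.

445300 cells

Phase 1: N(7) = 354500·e^(0.3×7) = 354500·e^2.1 = 2.894907×10^6.
Phase 2 runs for 21.4 − 7 = 14.4 days at r = -0.13.
N(21.4) = 2.894907×10^6·e^(-0.13×14.4) = 2.894907×10^6·e^-1.872 = 445282.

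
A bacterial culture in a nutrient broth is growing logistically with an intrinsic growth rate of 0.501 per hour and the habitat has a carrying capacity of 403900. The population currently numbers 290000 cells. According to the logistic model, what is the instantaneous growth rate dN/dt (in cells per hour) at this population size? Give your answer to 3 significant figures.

41000 cells per hour

dN/dt = rN(1 − N/K) = 0.501 × 290000 × (1 − 290000/403900).
1 − 290000/403900 = 0.282; dN/dt = 0.501 × 290000 × 0.282 = 40972.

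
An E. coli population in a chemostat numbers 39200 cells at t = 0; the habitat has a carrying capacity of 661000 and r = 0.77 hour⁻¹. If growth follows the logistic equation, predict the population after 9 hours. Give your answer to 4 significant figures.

650900 cells

A = (K − N₀)/N₀ = (661000 − 39200)/39200 = 15.862.
N(t) = K/(1 + A·e^(−rt)) = 661000/(1 + 15.862×e^(−0.77×9)).
e^(−6.93) = 0.000978; denominator = 1 + 15.862×0.000978 = 1.0155.
N = 661000/1.0155 = 650902.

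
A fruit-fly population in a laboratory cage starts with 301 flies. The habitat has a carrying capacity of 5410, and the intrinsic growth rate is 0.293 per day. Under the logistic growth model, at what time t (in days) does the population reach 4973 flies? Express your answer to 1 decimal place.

A = (K − N₀)/N₀ = (5410 − 301)/301 = 16.973.
Solve 5410/(1 + 16.973·e^(−0.293t)) = 4973: 1 + 16.973·e^(−0.293t) = 1.0879, so e^(−0.293t) = 0.00517718.
−0.293·t = ln(0.00517718) = -5.2635, so t = 5.2635/0.293 = 17.964.

18.0 days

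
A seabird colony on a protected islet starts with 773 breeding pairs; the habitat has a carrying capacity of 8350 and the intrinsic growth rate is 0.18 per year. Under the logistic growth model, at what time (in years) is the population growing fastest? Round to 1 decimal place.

Logistic growth is fastest at N = K/2 = 4175.
A = (K − N₀)/N₀ = 9.8021. Set K/(1 + A·e^(−rt)) = K/2 → A·e^(−rt) = 1.
e^(−0.18t) = 1/9.8021 = 0.102019, so t = ln(9.8021)/0.18 = 2.2826/0.18 = 12.681.

12.7 years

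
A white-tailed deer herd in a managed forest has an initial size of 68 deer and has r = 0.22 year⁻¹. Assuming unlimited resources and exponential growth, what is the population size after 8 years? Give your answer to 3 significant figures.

395 deer

N(t) = N₀·e^(rt) = 68 × e^(0.22×8) = 68 × e^1.76.
e^1.76 ≈ 5.8124, so N ≈ 68 × 5.8124 = 395.246.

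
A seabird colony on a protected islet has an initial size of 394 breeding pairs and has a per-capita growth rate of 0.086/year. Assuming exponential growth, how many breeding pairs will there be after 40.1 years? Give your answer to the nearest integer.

12394 breeding pairs

N(t) = N₀·e^(rt) = 394 × e^(0.086×40.1) = 394 × e^3.449.
e^3.449 ≈ 31.456, so N ≈ 394 × 31.456 = 12393.8.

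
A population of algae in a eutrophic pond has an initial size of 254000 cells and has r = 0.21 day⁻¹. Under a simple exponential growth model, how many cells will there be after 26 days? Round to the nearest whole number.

N(t) = N₀·e^(rt) = 254000 × e^(0.21×26) = 254000 × e^5.46.
e^5.46 ≈ 235.1, so N ≈ 254000 × 235.1 = 5.971475×10^7.

59714746 cells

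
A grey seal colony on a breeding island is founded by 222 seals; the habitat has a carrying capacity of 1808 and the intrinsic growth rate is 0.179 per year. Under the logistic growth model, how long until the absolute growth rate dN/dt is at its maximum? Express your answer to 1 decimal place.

Logistic growth is fastest at N = K/2 = 904.
A = (K − N₀)/N₀ = 7.1441. Set K/(1 + A·e^(−rt)) = K/2 → A·e^(−rt) = 1.
e^(−0.179t) = 1/7.1441 = 0.139975, so t = ln(7.1441)/0.179 = 1.9663/0.179 = 10.985.

11.0 years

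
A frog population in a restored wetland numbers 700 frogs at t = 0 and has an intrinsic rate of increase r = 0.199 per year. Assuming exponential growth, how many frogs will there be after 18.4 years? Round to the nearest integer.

N(t) = N₀·e^(rt) = 700 × e^(0.199×18.4) = 700 × e^3.662.
e^3.662 ≈ 38.924, so N ≈ 700 × 38.924 = 27246.5.

27246 frogs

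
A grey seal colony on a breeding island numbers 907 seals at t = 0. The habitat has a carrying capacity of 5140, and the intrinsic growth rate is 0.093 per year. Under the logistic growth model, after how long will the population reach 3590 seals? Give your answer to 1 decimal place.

25.6 years

A = (K − N₀)/N₀ = (5140 − 907)/907 = 4.667.
Solve 5140/(1 + 4.667·e^(−0.093t)) = 3590: 1 + 4.667·e^(−0.093t) = 1.4318, so e^(−0.093t) = 0.0925116.
−0.093·t = ln(0.0925116) = -2.3804, so t = 2.3804/0.093 = 25.596.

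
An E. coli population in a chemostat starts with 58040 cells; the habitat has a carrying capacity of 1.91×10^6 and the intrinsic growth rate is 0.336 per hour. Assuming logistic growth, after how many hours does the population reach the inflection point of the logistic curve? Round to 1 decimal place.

Logistic growth is fastest at N = K/2 = 955000.
A = (K − N₀)/N₀ = 31.908. Set K/(1 + A·e^(−rt)) = K/2 → A·e^(−rt) = 1.
e^(−0.336t) = 1/31.908 = 0.0313398, so t = ln(31.908)/0.336 = 3.4629/0.336 = 10.306.

10.3 hours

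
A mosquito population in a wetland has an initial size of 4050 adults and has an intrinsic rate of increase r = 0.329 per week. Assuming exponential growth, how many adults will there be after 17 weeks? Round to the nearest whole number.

N(t) = N₀·e^(rt) = 4050 × e^(0.329×17) = 4050 × e^5.593.
e^5.593 ≈ 268.54, so N ≈ 4050 × 268.54 = 1.087587×10^6.

1087587 adults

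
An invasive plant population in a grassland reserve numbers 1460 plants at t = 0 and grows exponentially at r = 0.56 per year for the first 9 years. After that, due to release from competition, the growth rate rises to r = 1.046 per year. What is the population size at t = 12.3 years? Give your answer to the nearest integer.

Phase 1: N(9) = 1460·e^(0.56×9) = 1460·e^5.04 = 225526.
Phase 2 runs for 12.3 − 9 = 3.3 years at r = 1.046.
N(12.3) = 225526·e^(1.046×3.3) = 225526·e^3.452 = 7.116963×10^6.

7116963 plants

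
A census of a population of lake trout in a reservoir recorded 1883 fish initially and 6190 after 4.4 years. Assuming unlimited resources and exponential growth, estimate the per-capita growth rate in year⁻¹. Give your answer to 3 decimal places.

From N(t) = N₀·e^(rt): e^(r·4.4) = 6190/1883 = 3.2873.
r·4.4 = ln(3.2873) = 1.1901, so r = 1.1901/4.4 = 0.27047.

0.270 per year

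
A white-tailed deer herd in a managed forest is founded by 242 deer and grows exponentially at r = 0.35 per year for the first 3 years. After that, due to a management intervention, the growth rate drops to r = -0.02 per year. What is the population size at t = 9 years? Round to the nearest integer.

Phase 1: N(3) = 242·e^(0.35×3) = 242·e^1.05 = 691.552.
Phase 2 runs for 9 − 3 = 6 years at r = -0.02.
N(9) = 691.552·e^(-0.02×6) = 691.552·e^-0.12 = 613.351.

613 deer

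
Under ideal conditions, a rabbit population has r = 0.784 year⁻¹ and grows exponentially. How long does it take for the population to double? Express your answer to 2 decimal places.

Doubling time t_d = ln(2)/r = 0.6931/0.784 = 0.88412.

0.88 years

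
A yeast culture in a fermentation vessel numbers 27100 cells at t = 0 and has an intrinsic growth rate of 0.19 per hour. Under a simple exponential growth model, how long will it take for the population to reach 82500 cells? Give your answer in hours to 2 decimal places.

Set N₀·e^(rt) = 82500: e^(0.19·t) = 82500/27100 = 3.0443.
0.19·t = ln(3.0443) = 1.1133, so t = 1.1133/0.19 = 5.8593.

5.86 hours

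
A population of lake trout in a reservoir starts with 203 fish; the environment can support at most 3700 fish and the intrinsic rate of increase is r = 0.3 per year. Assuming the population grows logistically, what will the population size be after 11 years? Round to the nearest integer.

2262 fish

A = (K − N₀)/N₀ = (3700 − 203)/203 = 17.227.
N(t) = K/(1 + A·e^(−rt)) = 3700/(1 + 17.227×e^(−0.3×11)).
e^(−3.3) = 0.036883; denominator = 1 + 17.227×0.036883 = 1.6354.
N = 3700/1.6354 = 2262.48.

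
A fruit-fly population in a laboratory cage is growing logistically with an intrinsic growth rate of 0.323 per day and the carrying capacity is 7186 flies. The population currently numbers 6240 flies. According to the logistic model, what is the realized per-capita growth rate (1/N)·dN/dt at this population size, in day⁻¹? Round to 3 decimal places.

(1/N)·dN/dt = r(1 − N/K) = 0.323 × (1 − 6240/7186).
= 0.323 × 0.13164 = 0.042521.

0.043 per day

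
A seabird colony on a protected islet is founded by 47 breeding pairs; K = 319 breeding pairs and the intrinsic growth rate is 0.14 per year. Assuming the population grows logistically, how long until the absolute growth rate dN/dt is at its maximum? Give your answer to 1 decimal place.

Logistic growth is fastest at N = K/2 = 159.5.
A = (K − N₀)/N₀ = 5.7872. Set K/(1 + A·e^(−rt)) = K/2 → A·e^(−rt) = 1.
e^(−0.14t) = 1/5.7872 = 0.172794, so t = ln(5.7872)/0.14 = 1.7557/0.14 = 12.54.

12.5 years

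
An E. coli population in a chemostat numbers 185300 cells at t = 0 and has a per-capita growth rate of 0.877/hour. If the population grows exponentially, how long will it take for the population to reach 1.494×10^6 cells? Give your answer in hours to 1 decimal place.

2.4 hours

Set N₀·e^(rt) = 1.494×10^6: e^(0.877·t) = 1.494×10^6/185300 = 8.0626.
0.877·t = ln(8.0626) = 2.0872, so t = 2.0872/0.877 = 2.38.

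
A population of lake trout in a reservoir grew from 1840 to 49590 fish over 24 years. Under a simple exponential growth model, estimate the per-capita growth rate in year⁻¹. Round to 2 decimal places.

From N(t) = N₀·e^(rt): e^(r·24) = 49590/1840 = 26.951.
r·24 = ln(26.951) = 3.294, so r = 3.294/24 = 0.13725.

0.14 per year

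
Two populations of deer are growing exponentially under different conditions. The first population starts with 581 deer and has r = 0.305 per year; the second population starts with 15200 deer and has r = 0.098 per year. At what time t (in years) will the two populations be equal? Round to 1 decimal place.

15.8 years

Set 581·e^(0.305t) = 15200·e^(0.098t).
e^((0.305 − 0.098)t) = 15200/581 → e^(0.207·t) = 26.162.
0.207·t = ln(26.162) = 3.2643, so t = 3.2643/0.207 = 15.77.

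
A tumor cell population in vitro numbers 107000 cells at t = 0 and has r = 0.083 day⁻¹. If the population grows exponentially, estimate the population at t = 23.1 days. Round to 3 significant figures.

N(t) = N₀·e^(rt) = 107000 × e^(0.083×23.1) = 107000 × e^1.917.
e^1.917 ≈ 6.8026, so N ≈ 107000 × 6.8026 = 727875.

728000 cells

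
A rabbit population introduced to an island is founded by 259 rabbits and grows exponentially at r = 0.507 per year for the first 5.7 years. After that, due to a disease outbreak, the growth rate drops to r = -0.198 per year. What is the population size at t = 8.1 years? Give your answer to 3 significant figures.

2900 rabbits

Phase 1: N(5.7) = 259·e^(0.507×5.7) = 259·e^2.89 = 4659.8.
Phase 2 runs for 8.1 − 5.7 = 2.4 years at r = -0.198.
N(8.1) = 4659.8·e^(-0.198×2.4) = 4659.8·e^-0.4752 = 2897.28.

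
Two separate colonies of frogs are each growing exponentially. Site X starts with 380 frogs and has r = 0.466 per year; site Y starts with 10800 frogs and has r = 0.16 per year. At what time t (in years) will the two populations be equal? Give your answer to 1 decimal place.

10.9 years

Set 380·e^(0.466t) = 10800·e^(0.16t).
e^((0.466 − 0.16)t) = 10800/380 → e^(0.306·t) = 28.421.
0.306·t = ln(28.421) = 3.3471, so t = 3.3471/0.306 = 10.938.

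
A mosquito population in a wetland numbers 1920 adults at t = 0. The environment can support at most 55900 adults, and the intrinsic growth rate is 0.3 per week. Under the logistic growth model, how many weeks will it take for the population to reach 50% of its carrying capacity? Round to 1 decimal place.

11.1 weeks

A = (K − N₀)/N₀ = (55900 − 1920)/1920 = 28.115.
Solve 55900/(1 + 28.115·e^(−0.3t)) = 27950: 1 + 28.115·e^(−0.3t) = 2, so e^(−0.3t) = 0.0355687.
−0.3·t = ln(0.0355687) = -3.3363, so t = 3.3363/0.3 = 11.121.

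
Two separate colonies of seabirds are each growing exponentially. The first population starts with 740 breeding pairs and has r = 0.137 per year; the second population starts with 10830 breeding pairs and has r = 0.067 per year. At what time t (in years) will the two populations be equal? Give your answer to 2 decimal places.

38.33 years

Set 740·e^(0.137t) = 10830·e^(0.067t).
e^((0.137 − 0.067)t) = 10830/740 → e^(0.07·t) = 14.635.
0.07·t = ln(14.635) = 2.6834, so t = 2.6834/0.07 = 38.335.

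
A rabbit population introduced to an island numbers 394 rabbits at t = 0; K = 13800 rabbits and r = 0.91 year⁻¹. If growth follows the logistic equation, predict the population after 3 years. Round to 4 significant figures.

A = (K − N₀)/N₀ = (13800 − 394)/394 = 34.025.
N(t) = K/(1 + A·e^(−rt)) = 13800/(1 + 34.025×e^(−0.91×3)).
e^(−2.73) = 0.065219; denominator = 1 + 34.025×0.065219 = 3.2191.
N = 13800/3.2191 = 4286.9.

4287 rabbits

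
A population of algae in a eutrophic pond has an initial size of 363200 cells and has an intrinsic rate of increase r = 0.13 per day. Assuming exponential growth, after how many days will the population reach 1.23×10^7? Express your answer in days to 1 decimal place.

Set N₀·e^(rt) = 1.23×10^7: e^(0.13·t) = 1.23×10^7/363200 = 33.866.
0.13·t = ln(33.866) = 3.5224, so t = 3.5224/0.13 = 27.095.

27.1 days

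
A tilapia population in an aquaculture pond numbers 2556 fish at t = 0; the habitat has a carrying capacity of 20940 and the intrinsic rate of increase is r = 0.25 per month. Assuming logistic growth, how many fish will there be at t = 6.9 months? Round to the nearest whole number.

A = (K − N₀)/N₀ = (20940 − 2556)/2556 = 7.1925.
N(t) = K/(1 + A·e^(−rt)) = 20940/(1 + 7.1925×e^(−0.25×6.9)).
e^(−1.725) = 0.17817; denominator = 1 + 7.1925×0.17817 = 2.2815.
N = 20940/2.2815 = 9178.14.

9178 fish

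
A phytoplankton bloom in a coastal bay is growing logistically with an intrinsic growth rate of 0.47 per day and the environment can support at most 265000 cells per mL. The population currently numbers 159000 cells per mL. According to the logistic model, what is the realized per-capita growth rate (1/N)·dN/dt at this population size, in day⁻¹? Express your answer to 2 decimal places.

(1/N)·dN/dt = r(1 − N/K) = 0.47 × (1 − 159000/265000).
= 0.47 × 0.4 = 0.188.

0.19 per day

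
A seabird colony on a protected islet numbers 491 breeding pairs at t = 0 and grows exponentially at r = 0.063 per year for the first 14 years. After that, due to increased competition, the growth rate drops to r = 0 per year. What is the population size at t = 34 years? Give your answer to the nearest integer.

Phase 1: N(14) = 491·e^(0.063×14) = 491·e^0.882 = 1186.12.
Phase 2 runs for 34 − 14 = 20 years at r = 0.
N(34) = 1186.12·e^(0×20) = 1186.12·e^0 = 1186.12.

1186 breeding pairs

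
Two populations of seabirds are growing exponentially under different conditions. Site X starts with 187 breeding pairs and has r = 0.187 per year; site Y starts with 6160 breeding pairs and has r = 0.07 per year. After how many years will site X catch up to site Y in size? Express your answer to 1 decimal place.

Set 187·e^(0.187t) = 6160·e^(0.07t).
e^((0.187 − 0.07)t) = 6160/187 → e^(0.117·t) = 32.941.
0.117·t = ln(32.941) = 3.4947, so t = 3.4947/0.117 = 29.869.

29.9 years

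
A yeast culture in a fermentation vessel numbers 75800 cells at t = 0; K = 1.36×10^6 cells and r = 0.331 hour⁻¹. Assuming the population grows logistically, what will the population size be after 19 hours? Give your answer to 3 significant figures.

1320000 cells

A = (K − N₀)/N₀ = (1.36×10^6 − 75800)/75800 = 16.942.
N(t) = K/(1 + A·e^(−rt)) = 1.36×10^6/(1 + 16.942×e^(−0.331×19)).
e^(−6.289) = 0.0018566; denominator = 1 + 16.942×0.0018566 = 1.0315.
N = 1.36×10^6/1.0315 = 1.318526×10^6.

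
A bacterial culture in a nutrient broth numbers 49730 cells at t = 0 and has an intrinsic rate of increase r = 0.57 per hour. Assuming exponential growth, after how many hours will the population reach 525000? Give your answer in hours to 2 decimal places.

Set N₀·e^(rt) = 525000: e^(0.57·t) = 525000/49730 = 10.557.
0.57·t = ln(10.557) = 2.3568, so t = 2.3568/0.57 = 4.1347.

4.13 hours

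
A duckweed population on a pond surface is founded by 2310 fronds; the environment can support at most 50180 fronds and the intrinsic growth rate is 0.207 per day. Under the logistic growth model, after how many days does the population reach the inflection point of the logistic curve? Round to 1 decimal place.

Logistic growth is fastest at N = K/2 = 25090.
A = (K − N₀)/N₀ = 20.723. Set K/(1 + A·e^(−rt)) = K/2 → A·e^(−rt) = 1.
e^(−0.207t) = 1/20.723 = 0.0482557, so t = ln(20.723)/0.207 = 3.0312/0.207 = 14.644.

14.6 days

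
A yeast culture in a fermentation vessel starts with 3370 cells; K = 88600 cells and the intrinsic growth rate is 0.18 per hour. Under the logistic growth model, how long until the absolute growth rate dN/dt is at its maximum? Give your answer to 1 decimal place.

17.9 hours

Logistic growth is fastest at N = K/2 = 44300.
A = (K − N₀)/N₀ = 25.291. Set K/(1 + A·e^(−rt)) = K/2 → A·e^(−rt) = 1.
e^(−0.18t) = 1/25.291 = 0.0395401, so t = ln(25.291)/0.18 = 3.2304/0.18 = 17.947.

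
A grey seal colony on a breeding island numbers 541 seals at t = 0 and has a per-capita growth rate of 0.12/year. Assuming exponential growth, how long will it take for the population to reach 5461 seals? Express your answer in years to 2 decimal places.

Set N₀·e^(rt) = 5461: e^(0.12·t) = 5461/541 = 10.094.
0.12·t = ln(10.094) = 2.312, so t = 2.312/0.12 = 19.266.

19.27 years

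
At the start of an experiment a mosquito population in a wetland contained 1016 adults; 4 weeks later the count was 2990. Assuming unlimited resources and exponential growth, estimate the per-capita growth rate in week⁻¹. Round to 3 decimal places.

0.270 per week

From N(t) = N₀·e^(rt): e^(r·4) = 2990/1016 = 2.9429.
r·4 = ln(2.9429) = 1.0794, so r = 1.0794/4 = 0.26985.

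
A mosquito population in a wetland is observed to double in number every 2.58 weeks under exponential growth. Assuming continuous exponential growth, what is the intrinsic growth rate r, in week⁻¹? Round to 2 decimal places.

r = ln(2)/t_d = 0.6931/2.58 = 0.26866.

0.27 per week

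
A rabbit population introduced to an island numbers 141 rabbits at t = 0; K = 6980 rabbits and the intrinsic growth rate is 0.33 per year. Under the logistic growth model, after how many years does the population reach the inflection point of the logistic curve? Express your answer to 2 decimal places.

11.76 years

Logistic growth is fastest at N = K/2 = 3490.
A = (K − N₀)/N₀ = 48.504. Set K/(1 + A·e^(−rt)) = K/2 → A·e^(−rt) = 1.
e^(−0.33t) = 1/48.504 = 0.020617, so t = ln(48.504)/0.33 = 3.8816/0.33 = 11.763.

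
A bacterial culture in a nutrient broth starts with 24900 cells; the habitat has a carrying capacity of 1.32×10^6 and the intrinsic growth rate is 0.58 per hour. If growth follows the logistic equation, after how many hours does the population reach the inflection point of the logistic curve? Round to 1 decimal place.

Logistic growth is fastest at N = K/2 = 660000.
A = (K − N₀)/N₀ = 52.012. Set K/(1 + A·e^(−rt)) = K/2 → A·e^(−rt) = 1.
e^(−0.58t) = 1/52.012 = 0.0192263, so t = ln(52.012)/0.58 = 3.9515/0.58 = 6.8129.

6.8 hours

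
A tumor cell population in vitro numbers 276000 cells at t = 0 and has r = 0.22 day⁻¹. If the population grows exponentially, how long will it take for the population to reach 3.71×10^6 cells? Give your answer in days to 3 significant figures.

11.8 days

Set N₀·e^(rt) = 3.71×10^6: e^(0.22·t) = 3.71×10^6/276000 = 13.442.
0.22·t = ln(13.442) = 2.5984, so t = 2.5984/0.22 = 11.811.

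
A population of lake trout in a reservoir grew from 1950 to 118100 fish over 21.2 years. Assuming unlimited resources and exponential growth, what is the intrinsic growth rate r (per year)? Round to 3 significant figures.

0.194 per year

From N(t) = N₀·e^(rt): e^(r·21.2) = 118100/1950 = 60.564.
r·21.2 = ln(60.564) = 4.1037, so r = 4.1037/21.2 = 0.19357.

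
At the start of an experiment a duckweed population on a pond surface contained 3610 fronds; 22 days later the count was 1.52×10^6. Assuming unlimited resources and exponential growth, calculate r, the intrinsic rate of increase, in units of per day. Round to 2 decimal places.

0.27 per day

From N(t) = N₀·e^(rt): e^(r·22) = 1.52×10^6/3610 = 421.05.
r·22 = ln(421.05) = 6.0428, so r = 6.0428/22 = 0.27467.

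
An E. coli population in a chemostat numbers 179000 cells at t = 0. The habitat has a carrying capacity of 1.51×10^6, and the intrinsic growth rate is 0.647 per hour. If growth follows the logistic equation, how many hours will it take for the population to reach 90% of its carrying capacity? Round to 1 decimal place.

A = (K − N₀)/N₀ = (1.51×10^6 − 179000)/179000 = 7.4358.
Solve 1.51×10^6/(1 + 7.4358·e^(−0.647t)) = 1.359×10^6: 1 + 7.4358·e^(−0.647t) = 1.1111, so e^(−0.647t) = 0.0149428.
−0.647·t = ln(0.0149428) = -4.2035, so t = 4.2035/0.647 = 6.4969.

6.5 hours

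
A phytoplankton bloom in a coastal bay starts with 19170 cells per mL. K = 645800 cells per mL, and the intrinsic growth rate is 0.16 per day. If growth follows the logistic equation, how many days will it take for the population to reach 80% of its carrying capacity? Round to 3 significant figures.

30.5 days

A = (K − N₀)/N₀ = (645800 − 19170)/19170 = 32.688.
Solve 645800/(1 + 32.688·e^(−0.16t)) = 516640: 1 + 32.688·e^(−0.16t) = 1.25, so e^(−0.16t) = 0.00764805.
−0.16·t = ln(0.00764805) = -4.8733, so t = 4.8733/0.16 = 30.458.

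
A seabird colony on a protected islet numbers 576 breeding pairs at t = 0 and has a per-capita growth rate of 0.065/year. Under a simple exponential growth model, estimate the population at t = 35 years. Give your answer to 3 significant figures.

N(t) = N₀·e^(rt) = 576 × e^(0.065×35) = 576 × e^2.275.
e^2.275 ≈ 9.7279, so N ≈ 576 × 9.7279 = 5603.28.

5600 breeding pairs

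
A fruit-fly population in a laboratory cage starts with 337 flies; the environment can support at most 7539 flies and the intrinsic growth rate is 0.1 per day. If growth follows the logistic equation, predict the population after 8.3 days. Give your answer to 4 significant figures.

A = (K − N₀)/N₀ = (7539 − 337)/337 = 21.371.
N(t) = K/(1 + A·e^(−rt)) = 7539/(1 + 21.371×e^(−0.1×8.3)).
e^(−0.83) = 0.43605; denominator = 1 + 21.371×0.43605 = 10.319.
N = 7539/10.319 = 730.61.

730.6 flies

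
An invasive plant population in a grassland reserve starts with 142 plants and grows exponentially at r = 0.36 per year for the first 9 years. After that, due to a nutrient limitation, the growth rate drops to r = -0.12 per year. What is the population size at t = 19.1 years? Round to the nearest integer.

Phase 1: N(9) = 142·e^(0.36×9) = 142·e^3.24 = 3625.79.
Phase 2 runs for 19.1 − 9 = 10.1 years at r = -0.12.
N(19.1) = 3625.79·e^(-0.12×10.1) = 3625.79·e^-1.212 = 1079.04.

1079 plants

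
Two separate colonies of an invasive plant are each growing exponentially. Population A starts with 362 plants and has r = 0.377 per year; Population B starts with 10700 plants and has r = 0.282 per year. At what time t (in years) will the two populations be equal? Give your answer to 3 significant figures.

35.6 years

Set 362·e^(0.377t) = 10700·e^(0.282t).
e^((0.377 − 0.282)t) = 10700/362 → e^(0.095·t) = 29.558.
0.095·t = ln(29.558) = 3.3864, so t = 3.3864/0.095 = 35.646.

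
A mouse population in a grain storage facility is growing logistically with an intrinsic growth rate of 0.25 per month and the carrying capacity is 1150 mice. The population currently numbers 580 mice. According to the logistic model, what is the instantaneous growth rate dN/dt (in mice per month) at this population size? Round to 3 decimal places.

dN/dt = rN(1 − N/K) = 0.25 × 580 × (1 − 580/1150).
1 − 580/1150 = 0.49565; dN/dt = 0.25 × 580 × 0.49565 = 71.87.

71.870 mice per month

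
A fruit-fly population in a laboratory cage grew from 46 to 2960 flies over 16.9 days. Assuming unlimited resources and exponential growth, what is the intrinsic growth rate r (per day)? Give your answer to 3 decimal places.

0.246 per day

From N(t) = N₀·e^(rt): e^(r·16.9) = 2960/46 = 64.348.
r·16.9 = ln(64.348) = 4.1643, so r = 4.1643/16.9 = 0.24641.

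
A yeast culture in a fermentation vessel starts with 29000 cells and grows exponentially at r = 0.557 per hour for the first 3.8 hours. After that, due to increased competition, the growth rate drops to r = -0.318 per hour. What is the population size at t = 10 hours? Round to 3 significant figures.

33500 cells

Phase 1: N(3.8) = 29000·e^(0.557×3.8) = 29000·e^2.117 = 240783.
Phase 2 runs for 10 − 3.8 = 6.2 hours at r = -0.318.
N(10) = 240783·e^(-0.318×6.2) = 240783·e^-1.972 = 33525.1.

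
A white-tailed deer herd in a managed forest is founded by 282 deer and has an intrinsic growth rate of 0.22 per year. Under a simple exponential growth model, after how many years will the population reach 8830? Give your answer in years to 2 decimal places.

15.65 years

Set N₀·e^(rt) = 8830: e^(0.22·t) = 8830/282 = 31.312.
0.22·t = ln(31.312) = 3.444, so t = 3.444/0.22 = 15.655.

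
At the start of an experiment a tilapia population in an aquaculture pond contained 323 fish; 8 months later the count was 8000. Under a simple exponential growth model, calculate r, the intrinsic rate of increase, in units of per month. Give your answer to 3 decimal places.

From N(t) = N₀·e^(rt): e^(r·8) = 8000/323 = 24.768.
r·8 = ln(24.768) = 3.2095, so r = 3.2095/8 = 0.40119.

0.401 per month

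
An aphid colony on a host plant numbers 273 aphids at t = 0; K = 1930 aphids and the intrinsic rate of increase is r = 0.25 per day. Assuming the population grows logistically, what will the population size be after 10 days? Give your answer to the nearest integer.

A = (K − N₀)/N₀ = (1930 − 273)/273 = 6.0696.
N(t) = K/(1 + A·e^(−rt)) = 1930/(1 + 6.0696×e^(−0.25×10)).
e^(−2.5) = 0.082085; denominator = 1 + 6.0696×0.082085 = 1.4982.
N = 1930/1.4982 = 1288.19.

1288 aphids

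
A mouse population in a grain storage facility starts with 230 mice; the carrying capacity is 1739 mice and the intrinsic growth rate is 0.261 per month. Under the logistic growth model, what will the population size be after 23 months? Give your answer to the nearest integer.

1711 mice

A = (K − N₀)/N₀ = (1739 − 230)/230 = 6.5609.
N(t) = K/(1 + A·e^(−rt)) = 1739/(1 + 6.5609×e^(−0.261×23)).
e^(−6.003) = 0.0024713; denominator = 1 + 6.5609×0.0024713 = 1.0162.
N = 1739/1.0162 = 1711.25.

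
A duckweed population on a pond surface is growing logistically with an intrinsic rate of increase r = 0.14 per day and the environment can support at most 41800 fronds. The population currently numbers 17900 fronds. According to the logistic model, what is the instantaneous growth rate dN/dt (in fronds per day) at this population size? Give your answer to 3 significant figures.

1430 fronds per day

dN/dt = rN(1 − N/K) = 0.14 × 17900 × (1 − 17900/41800).
1 − 17900/41800 = 0.57177; dN/dt = 0.14 × 17900 × 0.57177 = 1432.9.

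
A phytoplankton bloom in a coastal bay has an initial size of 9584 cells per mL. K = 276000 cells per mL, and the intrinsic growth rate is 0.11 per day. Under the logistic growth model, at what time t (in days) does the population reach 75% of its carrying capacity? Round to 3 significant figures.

A = (K − N₀)/N₀ = (276000 − 9584)/9584 = 27.798.
Solve 276000/(1 + 27.798·e^(−0.11t)) = 207000: 1 + 27.798·e^(−0.11t) = 1.3333, so e^(−0.11t) = 0.0119913.
−0.11·t = ln(0.0119913) = -4.4236, so t = 4.4236/0.11 = 40.214.

40.2 days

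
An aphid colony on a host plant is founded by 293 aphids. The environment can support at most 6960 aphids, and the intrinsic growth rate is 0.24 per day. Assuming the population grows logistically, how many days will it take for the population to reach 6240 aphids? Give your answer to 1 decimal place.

22.0 days

A = (K − N₀)/N₀ = (6960 − 293)/293 = 22.754.
Solve 6960/(1 + 22.754·e^(−0.24t)) = 6240: 1 + 22.754·e^(−0.24t) = 1.1154, so e^(−0.24t) = 0.0050709.
−0.24·t = ln(0.0050709) = -5.2842, so t = 5.2842/0.24 = 22.018.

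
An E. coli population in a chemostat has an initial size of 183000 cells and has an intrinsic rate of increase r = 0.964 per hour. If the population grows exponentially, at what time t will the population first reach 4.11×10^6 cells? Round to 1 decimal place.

3.2 hours

Set N₀·e^(rt) = 4.11×10^6: e^(0.964·t) = 4.11×10^6/183000 = 22.459.
0.964·t = ln(22.459) = 3.1117, so t = 3.1117/0.964 = 3.2279.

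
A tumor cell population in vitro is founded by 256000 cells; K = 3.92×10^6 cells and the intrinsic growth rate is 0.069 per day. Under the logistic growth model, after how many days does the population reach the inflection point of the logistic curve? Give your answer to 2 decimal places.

38.57 days

Logistic growth is fastest at N = K/2 = 1.96×10^6.
A = (K − N₀)/N₀ = 14.312. Set K/(1 + A·e^(−rt)) = K/2 → A·e^(−rt) = 1.
e^(−0.069t) = 1/14.312 = 0.069869, so t = ln(14.312)/0.069 = 2.6611/0.069 = 38.567.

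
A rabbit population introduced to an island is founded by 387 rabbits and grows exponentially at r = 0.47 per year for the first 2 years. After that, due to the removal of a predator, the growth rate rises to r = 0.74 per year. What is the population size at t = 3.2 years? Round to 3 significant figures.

Phase 1: N(2) = 387·e^(0.47×2) = 387·e^0.94 = 990.713.
Phase 2 runs for 3.2 − 2 = 1.2 years at r = 0.74.
N(3.2) = 990.713·e^(0.74×1.2) = 990.713·e^0.888 = 2407.69.

2410 rabbits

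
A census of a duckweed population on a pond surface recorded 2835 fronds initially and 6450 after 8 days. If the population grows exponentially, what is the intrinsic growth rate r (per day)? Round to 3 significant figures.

0.103 per day

From N(t) = N₀·e^(rt): e^(r·8) = 6450/2835 = 2.2751.
r·8 = ln(2.2751) = 0.82204, so r = 0.82204/8 = 0.10275.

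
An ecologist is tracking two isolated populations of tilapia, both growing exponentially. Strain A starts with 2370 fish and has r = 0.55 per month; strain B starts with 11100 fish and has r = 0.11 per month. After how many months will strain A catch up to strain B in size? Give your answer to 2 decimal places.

Set 2370·e^(0.55t) = 11100·e^(0.11t).
e^((0.55 − 0.11)t) = 11100/2370 → e^(0.44·t) = 4.6835.
0.44·t = ln(4.6835) = 1.5441, so t = 1.5441/0.44 = 3.5092.

3.51 months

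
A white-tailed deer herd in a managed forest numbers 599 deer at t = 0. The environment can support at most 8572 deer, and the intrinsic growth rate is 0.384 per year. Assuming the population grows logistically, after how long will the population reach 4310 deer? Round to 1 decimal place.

6.8 years

A = (K − N₀)/N₀ = (8572 − 599)/599 = 13.311.
Solve 8572/(1 + 13.311·e^(−0.384t)) = 4310: 1 + 13.311·e^(−0.384t) = 1.9889, so e^(−0.384t) = 0.0742919.
−0.384·t = ln(0.0742919) = -2.5998, so t = 2.5998/0.384 = 6.7702.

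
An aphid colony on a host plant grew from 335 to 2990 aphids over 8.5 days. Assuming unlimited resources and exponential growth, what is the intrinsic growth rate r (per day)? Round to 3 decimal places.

0.258 per day

From N(t) = N₀·e^(rt): e^(r·8.5) = 2990/335 = 8.9254.
r·8.5 = ln(8.9254) = 2.1889, so r = 2.1889/8.5 = 0.25752.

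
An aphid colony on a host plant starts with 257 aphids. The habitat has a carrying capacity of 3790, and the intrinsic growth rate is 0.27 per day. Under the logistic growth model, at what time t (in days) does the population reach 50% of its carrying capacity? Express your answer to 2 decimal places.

A = (K − N₀)/N₀ = (3790 − 257)/257 = 13.747.
Solve 3790/(1 + 13.747·e^(−0.27t)) = 1895: 1 + 13.747·e^(−0.27t) = 2, so e^(−0.27t) = 0.0727427.
−0.27·t = ln(0.0727427) = -2.6208, so t = 2.6208/0.27 = 9.7068.

9.71 days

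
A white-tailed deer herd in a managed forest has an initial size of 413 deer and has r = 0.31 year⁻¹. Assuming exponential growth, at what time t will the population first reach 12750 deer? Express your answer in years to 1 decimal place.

Set N₀·e^(rt) = 12750: e^(0.31·t) = 12750/413 = 30.872.
0.31·t = ln(30.872) = 3.4298, so t = 3.4298/0.31 = 11.064.

11.1 years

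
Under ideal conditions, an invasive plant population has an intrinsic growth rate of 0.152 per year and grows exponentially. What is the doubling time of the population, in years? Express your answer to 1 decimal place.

Doubling time t_d = ln(2)/r = 0.6931/0.152 = 4.5602.

4.6 years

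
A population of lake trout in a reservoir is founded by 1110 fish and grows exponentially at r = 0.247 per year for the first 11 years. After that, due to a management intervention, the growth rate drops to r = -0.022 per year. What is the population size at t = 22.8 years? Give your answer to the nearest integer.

Phase 1: N(11) = 1110·e^(0.247×11) = 1110·e^2.717 = 16799.7.
Phase 2 runs for 22.8 − 11 = 11.8 years at r = -0.022.
N(22.8) = 16799.7·e^(-0.022×11.8) = 16799.7·e^-0.2596 = 12958.6.

12959 fish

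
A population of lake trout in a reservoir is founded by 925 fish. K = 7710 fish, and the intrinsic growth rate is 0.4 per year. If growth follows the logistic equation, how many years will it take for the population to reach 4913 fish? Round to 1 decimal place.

6.4 years

A = (K − N₀)/N₀ = (7710 − 925)/925 = 7.3351.
Solve 7710/(1 + 7.3351·e^(−0.4t)) = 4913: 1 + 7.3351·e^(−0.4t) = 1.5693, so e^(−0.4t) = 0.0776136.
−0.4·t = ln(0.0776136) = -2.556, so t = 2.556/0.4 = 6.39.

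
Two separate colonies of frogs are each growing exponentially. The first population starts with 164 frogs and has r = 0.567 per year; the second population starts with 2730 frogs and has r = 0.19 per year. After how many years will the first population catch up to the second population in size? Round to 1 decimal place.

Set 164·e^(0.567t) = 2730·e^(0.19t).
e^((0.567 − 0.19)t) = 2730/164 → e^(0.377·t) = 16.646.
0.377·t = ln(16.646) = 2.8122, so t = 2.8122/0.377 = 7.4594.

7.5 years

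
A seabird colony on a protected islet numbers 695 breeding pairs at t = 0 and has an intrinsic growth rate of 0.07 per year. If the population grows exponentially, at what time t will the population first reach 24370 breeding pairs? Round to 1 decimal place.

50.8 years

Set N₀·e^(rt) = 24370: e^(0.07·t) = 24370/695 = 35.065.
0.07·t = ln(35.065) = 3.5572, so t = 3.5572/0.07 = 50.817.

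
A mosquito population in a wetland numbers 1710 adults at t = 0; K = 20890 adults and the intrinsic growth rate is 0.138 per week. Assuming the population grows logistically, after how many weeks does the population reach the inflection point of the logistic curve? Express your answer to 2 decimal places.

17.52 weeks

Logistic growth is fastest at N = K/2 = 10445.
A = (K − N₀)/N₀ = 11.216. Set K/(1 + A·e^(−rt)) = K/2 → A·e^(−rt) = 1.
e^(−0.138t) = 1/11.216 = 0.0891554, so t = ln(11.216)/0.138 = 2.4174/0.138 = 17.517.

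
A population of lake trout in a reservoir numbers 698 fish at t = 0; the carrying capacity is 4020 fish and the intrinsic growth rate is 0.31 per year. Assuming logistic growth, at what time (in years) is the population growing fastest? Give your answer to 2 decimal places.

5.03 years

Logistic growth is fastest at N = K/2 = 2010.
A = (K − N₀)/N₀ = 4.7593. Set K/(1 + A·e^(−rt)) = K/2 → A·e^(−rt) = 1.
e^(−0.31t) = 1/4.7593 = 0.210114, so t = ln(4.7593)/0.31 = 1.5601/0.31 = 5.0326.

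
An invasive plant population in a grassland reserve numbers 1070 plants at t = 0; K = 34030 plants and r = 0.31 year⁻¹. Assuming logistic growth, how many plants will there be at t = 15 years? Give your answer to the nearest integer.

26287 plants

A = (K − N₀)/N₀ = (34030 − 1070)/1070 = 30.804.
N(t) = K/(1 + A·e^(−rt)) = 34030/(1 + 30.804×e^(−0.31×15)).
e^(−4.65) = 0.0095616; denominator = 1 + 30.804×0.0095616 = 1.2945.
N = 34030/1.2945 = 26287.5.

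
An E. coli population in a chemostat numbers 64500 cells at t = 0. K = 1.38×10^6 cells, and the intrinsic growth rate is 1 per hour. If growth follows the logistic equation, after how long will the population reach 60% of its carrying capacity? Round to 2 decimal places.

A = (K − N₀)/N₀ = (1.38×10^6 − 64500)/64500 = 20.395.
Solve 1.38×10^6/(1 + 20.395·e^(−1t)) = 828000: 1 + 20.395·e^(−1t) = 1.6667, so e^(−1t) = 0.0326872.
−1·t = ln(0.0326872) = -3.4208, so t = 3.4208/1 = 3.4208.

3.42 hours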